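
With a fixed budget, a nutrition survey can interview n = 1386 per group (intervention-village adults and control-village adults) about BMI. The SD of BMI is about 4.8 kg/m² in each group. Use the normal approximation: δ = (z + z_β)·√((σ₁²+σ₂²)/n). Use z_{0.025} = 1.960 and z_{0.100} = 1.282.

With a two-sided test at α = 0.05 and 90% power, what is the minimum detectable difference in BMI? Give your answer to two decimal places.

δ = (z_{α/2} + z_β) · √((σ₁²+σ₂²)/n)
  = (1.960 + 1.282) · √(46.08/1386)
  = 3.242 · √0.03325
  = 3.242 · 0.1823
  = 0.5911

Minimum detectable difference ≈ 0.59 kg/m²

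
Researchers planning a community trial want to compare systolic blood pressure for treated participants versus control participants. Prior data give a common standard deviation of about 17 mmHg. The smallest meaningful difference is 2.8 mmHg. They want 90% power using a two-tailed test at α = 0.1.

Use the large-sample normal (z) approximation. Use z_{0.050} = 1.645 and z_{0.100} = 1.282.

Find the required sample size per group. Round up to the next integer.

n = 632 per group

n = (z_{α/2} + z_β)² · (σ₁² + σ₂²) / δ²
  = (1.645 + 1.282)² · (2·17² = 578) / 2.8²
  = 8.5673 · 578 / 7.84
  = 631.62
Round up → n = 632 per group.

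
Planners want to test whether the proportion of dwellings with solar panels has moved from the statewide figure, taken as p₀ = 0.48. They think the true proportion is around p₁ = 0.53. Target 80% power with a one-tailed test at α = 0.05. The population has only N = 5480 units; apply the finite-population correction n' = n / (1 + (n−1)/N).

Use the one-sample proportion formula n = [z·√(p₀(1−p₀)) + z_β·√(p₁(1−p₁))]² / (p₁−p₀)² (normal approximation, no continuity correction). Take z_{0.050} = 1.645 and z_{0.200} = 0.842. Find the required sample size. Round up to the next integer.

n = [z_α·√(p₀q₀) + z_β·√(p₁q₁)]² / (p₁ − p₀)²
  = [1.645·√(0.48·0.52) + 0.842·√(0.53·0.47)]² / (0.05)²
  = [1.645·0.4996 + 0.842·0.4991]² / 0.0025
  = [1.2421]² / 0.0025
  = 617.11
Finite-population correction (N = 5480): 617.11 / (1 + (617.11 − 1)/5480) = 554.74.
Round up → n = 555.

n = 555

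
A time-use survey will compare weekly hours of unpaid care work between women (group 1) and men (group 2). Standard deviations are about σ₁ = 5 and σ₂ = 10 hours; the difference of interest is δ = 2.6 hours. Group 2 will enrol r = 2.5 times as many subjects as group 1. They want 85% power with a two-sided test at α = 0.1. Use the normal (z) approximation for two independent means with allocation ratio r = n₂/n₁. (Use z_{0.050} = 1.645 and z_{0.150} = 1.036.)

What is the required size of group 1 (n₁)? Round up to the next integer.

n₁ = (z_{α/2} + z_β)² · (σ₁² + σ₂²/r) / δ²
   = (1.645 + 1.036)² · (5² + 10²/2.5) / 2.6²
   = 7.1878 · (25 + 40) / 6.76
   = 7.1878 · 65 / 6.76
   = 69.11
Round up → n₁ = 70; n₂ = r·n₁ = 2.5 × 70 = 175.

n₁ = 70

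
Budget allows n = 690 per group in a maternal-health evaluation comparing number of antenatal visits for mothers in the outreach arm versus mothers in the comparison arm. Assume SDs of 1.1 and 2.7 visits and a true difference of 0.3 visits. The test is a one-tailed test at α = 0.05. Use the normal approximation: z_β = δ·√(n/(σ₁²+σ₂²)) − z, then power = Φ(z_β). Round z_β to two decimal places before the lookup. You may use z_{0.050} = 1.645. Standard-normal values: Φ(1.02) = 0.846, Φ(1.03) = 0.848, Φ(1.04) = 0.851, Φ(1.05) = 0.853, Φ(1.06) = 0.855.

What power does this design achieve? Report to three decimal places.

Power ≈ 0.855

z_β = δ·√(n/(σ₁²+σ₂²)) − z_α
    = 0.3 · √(690/8.5) − 1.645
    = 0.3 · 9.00980 − 1.645
    = 2.7029 − 1.645 = 1.0579 → 1.06
Power = Φ(1.06) = 0.855.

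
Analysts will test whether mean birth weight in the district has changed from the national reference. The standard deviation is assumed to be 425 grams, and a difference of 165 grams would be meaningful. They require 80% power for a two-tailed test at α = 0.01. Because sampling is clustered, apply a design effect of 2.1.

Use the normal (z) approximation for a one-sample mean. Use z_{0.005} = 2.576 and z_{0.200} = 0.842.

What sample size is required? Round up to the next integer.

n = 163

n = (z_{α/2} + z_β)² · σ² / δ²
  = (2.576 + 0.842)² · 425² / 165²
  = 11.6827 · 180625 / 27225
  = 77.51
Design effect: 2.1 × 77.51 = 162.77.
Round up → n = 163.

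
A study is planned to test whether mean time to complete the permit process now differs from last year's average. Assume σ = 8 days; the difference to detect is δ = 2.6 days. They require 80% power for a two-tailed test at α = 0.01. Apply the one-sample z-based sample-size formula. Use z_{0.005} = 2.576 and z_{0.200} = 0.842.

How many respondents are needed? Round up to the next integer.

n = (z_{α/2} + z_β)² · σ² / δ²
  = (2.576 + 0.842)² · 8² / 2.6²
  = 11.6827 · 64 / 6.76
  = 110.61
Round up → n = 111.

n = 111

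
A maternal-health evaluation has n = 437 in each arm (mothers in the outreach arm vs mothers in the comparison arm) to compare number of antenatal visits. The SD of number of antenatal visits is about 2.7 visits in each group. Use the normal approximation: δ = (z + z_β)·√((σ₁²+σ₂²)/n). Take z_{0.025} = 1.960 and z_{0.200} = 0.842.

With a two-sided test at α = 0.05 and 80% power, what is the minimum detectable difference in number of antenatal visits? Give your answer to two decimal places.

Minimum detectable difference ≈ 0.51 visits

δ = (z_{α/2} + z_β) · √((σ₁²+σ₂²)/n)
  = (1.960 + 0.842) · √(14.58/437)
  = 2.802 · √0.03336
  = 2.802 · 0.1827
  = 0.5118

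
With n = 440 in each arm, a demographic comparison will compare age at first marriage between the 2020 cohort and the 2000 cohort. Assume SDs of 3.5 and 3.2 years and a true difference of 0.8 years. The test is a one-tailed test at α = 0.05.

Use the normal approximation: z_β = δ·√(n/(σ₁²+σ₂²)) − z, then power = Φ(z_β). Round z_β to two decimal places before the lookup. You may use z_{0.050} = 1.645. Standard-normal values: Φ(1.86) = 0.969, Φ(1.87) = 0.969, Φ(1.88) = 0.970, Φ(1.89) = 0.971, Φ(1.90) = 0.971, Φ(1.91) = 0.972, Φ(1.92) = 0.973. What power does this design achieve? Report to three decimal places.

z_β = δ·√(n/(σ₁²+σ₂²)) − z_α
    = 0.8 · √(440/22.49) − 1.645
    = 0.8 · 4.42315 − 1.645
    = 3.5385 − 1.645 = 1.8935 → 1.89
Power = Φ(1.89) = 0.971.

Power ≈ 0.971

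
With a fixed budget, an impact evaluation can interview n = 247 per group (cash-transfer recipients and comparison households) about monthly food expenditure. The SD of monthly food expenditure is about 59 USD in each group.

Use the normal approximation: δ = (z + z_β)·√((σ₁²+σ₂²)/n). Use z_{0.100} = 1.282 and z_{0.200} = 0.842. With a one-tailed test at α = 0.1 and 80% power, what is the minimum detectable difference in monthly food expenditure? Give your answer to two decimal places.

δ = (z_α + z_β) · √((σ₁²+σ₂²)/n)
  = (1.282 + 0.842) · √(6962/247)
  = 2.124 · √28.1862
  = 2.124 · 5.3091
  = 11.2765

Minimum detectable difference ≈ 11.28 USD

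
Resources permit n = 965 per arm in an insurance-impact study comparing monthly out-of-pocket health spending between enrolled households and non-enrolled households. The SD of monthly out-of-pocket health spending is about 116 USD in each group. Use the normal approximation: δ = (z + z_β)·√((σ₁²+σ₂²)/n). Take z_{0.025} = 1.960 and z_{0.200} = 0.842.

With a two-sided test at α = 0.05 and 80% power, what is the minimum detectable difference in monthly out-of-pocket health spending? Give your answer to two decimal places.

δ = (z_{α/2} + z_β) · √((σ₁²+σ₂²)/n)
  = (1.960 + 0.842) · √(26912/965)
  = 2.802 · √27.8881
  = 2.802 · 5.2809
  = 14.7971

Minimum detectable difference ≈ 14.80 USD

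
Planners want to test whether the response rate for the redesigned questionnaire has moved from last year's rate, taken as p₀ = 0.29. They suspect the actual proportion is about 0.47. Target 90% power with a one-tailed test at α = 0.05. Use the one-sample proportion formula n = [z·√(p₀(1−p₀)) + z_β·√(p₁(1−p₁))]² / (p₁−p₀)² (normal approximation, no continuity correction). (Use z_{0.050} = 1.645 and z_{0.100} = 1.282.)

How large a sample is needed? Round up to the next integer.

n = [z_α·√(p₀q₀) + z_β·√(p₁q₁)]² / (p₁ − p₀)²
  = [1.645·√(0.29·0.71) + 1.282·√(0.47·0.53)]² / (0.18)²
  = [1.645·0.4538 + 1.282·0.4991]² / 0.0324
  = [1.3863]² / 0.0324
  = 59.31
Round up → n = 60.

n = 60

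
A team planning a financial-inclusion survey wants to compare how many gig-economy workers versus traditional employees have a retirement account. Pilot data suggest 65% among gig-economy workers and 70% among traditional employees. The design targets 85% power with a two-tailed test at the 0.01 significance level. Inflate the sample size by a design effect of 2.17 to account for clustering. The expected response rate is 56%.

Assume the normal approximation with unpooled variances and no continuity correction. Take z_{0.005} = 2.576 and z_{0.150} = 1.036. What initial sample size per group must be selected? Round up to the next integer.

n = (z_{α/2} + z_β)² · [p₁(1−p₁) + p₂(1−p₂)] / (p₁ − p₂)²
  = (2.576 + 1.036)² · (0.65·0.35 + 0.70·0.30) / (-0.05)²
  = (3.612)² · (0.2275 + 0.2100) / 0.0025
  = 13.0465 · 0.4375 / 0.0025
  = 2283.15
Design effect: 2.17 × 2283.15 = 4954.43.
Adjust for 56% response: 4954.43 / 0.56 = 8847.19.
Round up → n = 8848 per group.

n = 8848 per group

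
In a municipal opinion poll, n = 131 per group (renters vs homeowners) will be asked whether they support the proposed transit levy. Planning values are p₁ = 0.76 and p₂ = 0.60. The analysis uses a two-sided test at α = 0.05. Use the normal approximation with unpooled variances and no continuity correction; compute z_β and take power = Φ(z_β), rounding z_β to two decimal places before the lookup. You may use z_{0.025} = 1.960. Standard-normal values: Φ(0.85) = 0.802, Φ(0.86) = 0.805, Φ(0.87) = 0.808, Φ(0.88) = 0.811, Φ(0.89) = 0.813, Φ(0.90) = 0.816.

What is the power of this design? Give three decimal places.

Power ≈ 0.805

z_β = |p₁−p₂|·√(n/[p₁q₁+p₂q₂]) − z_{α/2}
    = 0.16 · √(131/0.4224) − 1.960
    = 0.16 · 17.6106 − 1.960
    = 2.8177 − 1.960 = 0.8577 → 0.86
Power = Φ(0.86) = 0.805.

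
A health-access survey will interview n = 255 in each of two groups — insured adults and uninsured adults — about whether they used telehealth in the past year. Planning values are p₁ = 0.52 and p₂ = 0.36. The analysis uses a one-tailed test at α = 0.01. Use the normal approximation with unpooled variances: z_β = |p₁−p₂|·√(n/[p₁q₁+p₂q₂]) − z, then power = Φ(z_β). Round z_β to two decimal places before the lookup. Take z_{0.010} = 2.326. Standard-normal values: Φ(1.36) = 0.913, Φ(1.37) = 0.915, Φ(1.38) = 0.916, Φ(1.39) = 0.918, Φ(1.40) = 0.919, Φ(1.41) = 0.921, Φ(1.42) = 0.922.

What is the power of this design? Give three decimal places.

z_β = |p₁−p₂|·√(n/[p₁q₁+p₂q₂]) − z_α
    = 0.16 · √(255/0.4800) − 2.326
    = 0.16 · 23.0489 − 2.326
    = 3.6878 − 2.326 = 1.3618 → 1.36
Power = Φ(1.36) = 0.913.

Power ≈ 0.913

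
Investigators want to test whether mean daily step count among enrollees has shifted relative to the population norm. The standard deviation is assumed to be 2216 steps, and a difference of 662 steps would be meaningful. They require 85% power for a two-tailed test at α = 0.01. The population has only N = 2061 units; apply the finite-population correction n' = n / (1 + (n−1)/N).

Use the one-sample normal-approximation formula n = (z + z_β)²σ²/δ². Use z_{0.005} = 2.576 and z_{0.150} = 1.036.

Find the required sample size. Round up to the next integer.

n = (z_{α/2} + z_β)² · σ² / δ²
  = (2.576 + 1.036)² · 2216² / 662²
  = 13.0465 · 4910656 / 438244
  = 146.19
Finite-population correction (N = 2061): 146.19 / (1 + (146.19 − 1)/2061) = 136.57.
Round up → n = 137.

n = 137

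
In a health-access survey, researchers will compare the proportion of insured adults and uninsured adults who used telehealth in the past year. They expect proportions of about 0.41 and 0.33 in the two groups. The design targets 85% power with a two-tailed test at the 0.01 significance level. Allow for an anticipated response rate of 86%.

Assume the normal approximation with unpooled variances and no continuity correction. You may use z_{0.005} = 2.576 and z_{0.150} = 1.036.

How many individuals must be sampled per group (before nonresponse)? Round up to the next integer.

n = 1098 per group

n = (z_{α/2} + z_β)² · [p₁(1−p₁) + p₂(1−p₂)] / (p₁ − p₂)²
  = (2.576 + 1.036)² · (0.41·0.59 + 0.33·0.67) / (0.08)²
  = (3.612)² · (0.2419 + 0.2211) / 0.0064
  = 13.0465 · 0.4630 / 0.0064
  = 943.84
Adjust for 86% response: 943.84 / 0.86 = 1097.48.
Round up → n = 1098 per group.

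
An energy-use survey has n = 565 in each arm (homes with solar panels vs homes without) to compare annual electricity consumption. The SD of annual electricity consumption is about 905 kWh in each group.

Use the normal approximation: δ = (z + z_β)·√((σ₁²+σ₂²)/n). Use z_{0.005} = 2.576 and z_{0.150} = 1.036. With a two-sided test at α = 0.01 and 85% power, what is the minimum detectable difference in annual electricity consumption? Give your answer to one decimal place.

δ = (z_{α/2} + z_β) · √((σ₁²+σ₂²)/n)
  = (2.576 + 1.036) · √(1638050/565)
  = 3.612 · √2899.2
  = 3.612 · 53.8443
  = 194.4854

Minimum detectable difference ≈ 194.5 kWh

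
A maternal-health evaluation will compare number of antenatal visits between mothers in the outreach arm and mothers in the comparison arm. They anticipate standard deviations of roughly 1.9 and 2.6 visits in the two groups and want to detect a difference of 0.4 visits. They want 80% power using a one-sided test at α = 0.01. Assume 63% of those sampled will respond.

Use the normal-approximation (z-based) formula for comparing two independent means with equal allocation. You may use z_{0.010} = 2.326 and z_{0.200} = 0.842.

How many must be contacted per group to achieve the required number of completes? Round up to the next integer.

n = (z_α + z_β)² · (σ₁² + σ₂²) / δ²
  = (2.326 + 0.842)² · (1.9² + 2.6² = 10.37) / 0.4²
  = 10.0362 · 10.37 / 0.16
  = 650.47
Adjust for 63% response: 650.47 / 0.63 = 1032.50.
Round up → n = 1033 per group.

n = 1033 per group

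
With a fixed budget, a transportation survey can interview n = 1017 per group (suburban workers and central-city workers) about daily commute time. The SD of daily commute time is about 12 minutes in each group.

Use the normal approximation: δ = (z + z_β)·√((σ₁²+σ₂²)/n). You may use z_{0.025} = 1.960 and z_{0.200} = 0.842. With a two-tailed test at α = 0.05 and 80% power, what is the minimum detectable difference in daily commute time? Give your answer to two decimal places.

δ = (z_{α/2} + z_β) · √((σ₁²+σ₂²)/n)
  = (1.960 + 0.842) · √(288/1017)
  = 2.802 · √0.28319
  = 2.802 · 0.5322
  = 1.4911

Minimum detectable difference ≈ 1.49 minutes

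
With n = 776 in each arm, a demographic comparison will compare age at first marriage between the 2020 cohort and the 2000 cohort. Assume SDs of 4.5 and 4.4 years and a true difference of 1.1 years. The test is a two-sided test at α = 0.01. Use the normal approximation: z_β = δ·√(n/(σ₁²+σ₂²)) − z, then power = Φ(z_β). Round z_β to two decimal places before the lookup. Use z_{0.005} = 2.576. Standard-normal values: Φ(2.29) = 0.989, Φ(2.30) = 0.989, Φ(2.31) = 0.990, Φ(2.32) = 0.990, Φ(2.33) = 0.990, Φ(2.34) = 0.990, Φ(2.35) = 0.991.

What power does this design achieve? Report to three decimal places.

z_β = δ·√(n/(σ₁²+σ₂²)) − z_{α/2}
    = 1.1 · √(776/39.61) − 2.576
    = 1.1 · 4.42617 − 2.576
    = 4.8688 − 2.576 = 2.2928 → 2.29
Power = Φ(2.29) = 0.989.

Power ≈ 0.989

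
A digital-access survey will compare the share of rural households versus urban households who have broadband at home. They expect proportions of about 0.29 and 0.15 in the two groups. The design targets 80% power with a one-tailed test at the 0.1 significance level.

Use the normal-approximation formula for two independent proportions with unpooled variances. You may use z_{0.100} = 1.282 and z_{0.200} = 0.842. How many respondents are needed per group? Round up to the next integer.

n = (z_α + z_β)² · [p₁(1−p₁) + p₂(1−p₂)] / (p₁ − p₂)²
  = (1.282 + 0.842)² · (0.29·0.71 + 0.15·0.85) / (0.14)²
  = (2.124)² · (0.2059 + 0.1275) / 0.0196
  = 4.5114 · 0.3334 / 0.0196
  = 76.74
Round up → n = 77 per group.

n = 77 per group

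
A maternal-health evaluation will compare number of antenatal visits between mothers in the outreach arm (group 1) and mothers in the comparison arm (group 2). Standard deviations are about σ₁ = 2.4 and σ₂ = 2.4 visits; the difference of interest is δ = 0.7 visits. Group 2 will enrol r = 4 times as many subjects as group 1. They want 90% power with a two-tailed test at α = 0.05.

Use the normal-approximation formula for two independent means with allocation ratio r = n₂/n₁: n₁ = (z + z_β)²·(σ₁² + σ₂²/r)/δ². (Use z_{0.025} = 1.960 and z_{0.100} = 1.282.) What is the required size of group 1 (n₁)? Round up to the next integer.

n₁ = 155

n₁ = (z_{α/2} + z_β)² · (σ₁² + σ₂²/r) / δ²
   = (1.960 + 1.282)² · (2.4² + 2.4²/4) / 0.7²
   = 10.5106 · (5.76 + 1.44) / 0.49
   = 10.5106 · 7.2 / 0.49
   = 154.44
Round up → n₁ = 155; n₂ = r·n₁ = 4 × 155 = 620.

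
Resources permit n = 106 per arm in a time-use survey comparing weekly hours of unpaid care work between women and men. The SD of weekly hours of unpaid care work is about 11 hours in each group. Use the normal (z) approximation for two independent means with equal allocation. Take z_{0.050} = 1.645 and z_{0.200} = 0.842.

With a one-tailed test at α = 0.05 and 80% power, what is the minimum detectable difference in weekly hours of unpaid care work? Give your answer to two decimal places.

δ = (z_α + z_β) · √((σ₁²+σ₂²)/n)
  = (1.645 + 0.842) · √(242/106)
  = 2.487 · √2.283
  = 2.487 · 1.5110
  = 3.7578

Minimum detectable difference ≈ 3.76 hours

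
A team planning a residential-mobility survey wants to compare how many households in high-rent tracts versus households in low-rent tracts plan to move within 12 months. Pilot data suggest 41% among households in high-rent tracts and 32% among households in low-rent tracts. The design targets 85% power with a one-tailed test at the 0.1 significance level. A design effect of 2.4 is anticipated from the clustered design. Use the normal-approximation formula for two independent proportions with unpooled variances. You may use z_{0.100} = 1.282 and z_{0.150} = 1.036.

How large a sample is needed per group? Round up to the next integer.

n = 732 per group

n = (z_α + z_β)² · [p₁(1−p₁) + p₂(1−p₂)] / (p₁ − p₂)²
  = (1.282 + 1.036)² · (0.41·0.59 + 0.32·0.68) / (0.09)²
  = (2.318)² · (0.2419 + 0.2176) / 0.0081
  = 5.3731 · 0.4595 / 0.0081
  = 304.81
Design effect: 2.4 × 304.81 = 731.54.
Round up → n = 732 per group.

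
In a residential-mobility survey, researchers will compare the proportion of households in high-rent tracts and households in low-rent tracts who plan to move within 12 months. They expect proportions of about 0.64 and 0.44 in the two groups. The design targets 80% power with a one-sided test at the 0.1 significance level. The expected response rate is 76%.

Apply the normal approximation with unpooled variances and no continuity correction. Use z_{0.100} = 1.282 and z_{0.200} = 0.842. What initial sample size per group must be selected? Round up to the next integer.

n = 71 per group

n = (z_α + z_β)² · [p₁(1−p₁) + p₂(1−p₂)] / (p₁ − p₂)²
  = (1.282 + 0.842)² · (0.64·0.36 + 0.44·0.56) / (0.20)²
  = (2.124)² · (0.2304 + 0.2464) / 0.0400
  = 4.5114 · 0.4768 / 0.0400
  = 53.78
Adjust for 76% response: 53.78 / 0.76 = 70.76.
Round up → n = 71 per group.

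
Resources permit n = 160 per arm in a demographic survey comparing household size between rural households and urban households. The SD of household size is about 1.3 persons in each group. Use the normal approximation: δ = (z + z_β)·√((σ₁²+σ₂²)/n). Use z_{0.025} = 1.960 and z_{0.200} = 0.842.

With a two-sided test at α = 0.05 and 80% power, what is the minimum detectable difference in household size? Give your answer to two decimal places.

δ = (z_{α/2} + z_β) · √((σ₁²+σ₂²)/n)
  = (1.960 + 0.842) · √(3.38/160)
  = 2.802 · √0.02113
  = 2.802 · 0.1453
  = 0.4073

Minimum detectable difference ≈ 0.41 persons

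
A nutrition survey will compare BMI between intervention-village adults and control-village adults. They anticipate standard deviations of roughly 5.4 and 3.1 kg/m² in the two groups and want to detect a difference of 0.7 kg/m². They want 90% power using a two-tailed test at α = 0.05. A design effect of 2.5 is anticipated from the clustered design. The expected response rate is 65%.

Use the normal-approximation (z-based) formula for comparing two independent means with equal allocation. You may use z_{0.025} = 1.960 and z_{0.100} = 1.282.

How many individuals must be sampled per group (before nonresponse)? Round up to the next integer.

n = (z_{α/2} + z_β)² · (σ₁² + σ₂²) / δ²
  = (1.960 + 1.282)² · (5.4² + 3.1² = 38.77) / 0.7²
  = 10.5106 · 38.77 / 0.49
  = 831.62
Design effect: 2.5 × 831.62 = 2079.05.
Adjust for 65% response: 2079.05 / 0.65 = 3198.54.
Round up → n = 3199 per group.

n = 3199 per group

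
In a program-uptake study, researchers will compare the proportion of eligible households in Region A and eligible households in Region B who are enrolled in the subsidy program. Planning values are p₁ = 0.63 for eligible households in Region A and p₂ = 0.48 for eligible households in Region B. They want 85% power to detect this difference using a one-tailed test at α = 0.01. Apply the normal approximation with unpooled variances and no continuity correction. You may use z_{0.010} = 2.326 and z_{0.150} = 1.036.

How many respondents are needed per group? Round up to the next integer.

n = 243 per group

n = (z_α + z_β)² · [p₁(1−p₁) + p₂(1−p₂)] / (p₁ − p₂)²
  = (2.326 + 1.036)² · (0.63·0.37 + 0.48·0.52) / (0.15)²
  = (3.362)² · (0.2331 + 0.2496) / 0.0225
  = 11.3030 · 0.4827 / 0.0225
  = 242.49
Round up → n = 243 per group.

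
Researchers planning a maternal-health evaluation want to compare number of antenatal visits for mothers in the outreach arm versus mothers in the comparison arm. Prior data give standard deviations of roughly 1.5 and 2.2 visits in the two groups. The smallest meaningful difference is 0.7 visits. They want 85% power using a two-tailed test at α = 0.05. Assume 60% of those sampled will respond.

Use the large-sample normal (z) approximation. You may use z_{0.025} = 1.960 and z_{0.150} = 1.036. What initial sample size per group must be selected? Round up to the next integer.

n = (z_{α/2} + z_β)² · (σ₁² + σ₂²) / δ²
  = (1.960 + 1.036)² · (1.5² + 2.2² = 7.09) / 0.7²
  = 8.9760 · 7.09 / 0.49
  = 129.88
Adjust for 60% response: 129.88 / 0.60 = 216.46.
Round up → n = 217 per group.

n = 217 per group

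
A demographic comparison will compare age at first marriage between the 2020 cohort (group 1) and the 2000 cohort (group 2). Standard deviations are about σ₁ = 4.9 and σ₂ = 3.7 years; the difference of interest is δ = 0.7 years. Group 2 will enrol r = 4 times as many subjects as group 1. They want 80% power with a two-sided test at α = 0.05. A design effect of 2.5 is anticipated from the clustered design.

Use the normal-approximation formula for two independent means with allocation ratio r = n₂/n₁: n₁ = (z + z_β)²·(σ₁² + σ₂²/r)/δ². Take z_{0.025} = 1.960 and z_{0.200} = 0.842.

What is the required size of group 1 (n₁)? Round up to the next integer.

n₁ = 1099

n₁ = (z_{α/2} + z_β)² · (σ₁² + σ₂²/r) / δ²
   = (1.960 + 0.842)² · (4.9² + 3.7²/4) / 0.7²
   = 7.8512 · (24.01 + 3.4225) / 0.49
   = 7.8512 · 27.4325 / 0.49
   = 439.55
Design effect: 2.5 × 439.55 = 1098.87.
Round up → n₁ = 1099; n₂ = r·n₁ = 4 × 1099 = 4396.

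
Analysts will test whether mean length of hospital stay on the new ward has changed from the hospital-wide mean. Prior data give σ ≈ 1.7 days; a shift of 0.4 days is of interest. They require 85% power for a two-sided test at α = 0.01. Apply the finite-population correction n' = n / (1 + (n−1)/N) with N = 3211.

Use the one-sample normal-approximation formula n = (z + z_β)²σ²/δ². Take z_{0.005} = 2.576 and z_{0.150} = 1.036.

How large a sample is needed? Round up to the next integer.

n = 220

n = (z_{α/2} + z_β)² · σ² / δ²
  = (2.576 + 1.036)² · 1.7² / 0.4²
  = 13.0465 · 2.89 / 0.16
  = 235.65
Finite-population correction (N = 3211): 235.65 / (1 + (235.65 − 1)/3211) = 219.60.
Round up → n = 220.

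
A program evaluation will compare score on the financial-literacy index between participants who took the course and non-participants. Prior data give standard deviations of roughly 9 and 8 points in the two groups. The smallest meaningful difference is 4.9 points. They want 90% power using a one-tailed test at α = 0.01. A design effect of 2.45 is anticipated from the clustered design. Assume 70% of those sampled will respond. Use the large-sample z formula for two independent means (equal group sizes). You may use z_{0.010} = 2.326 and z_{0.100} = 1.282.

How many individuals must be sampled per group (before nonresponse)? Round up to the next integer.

n = 276 per group

n = (z_α + z_β)² · (σ₁² + σ₂²) / δ²
  = (2.326 + 1.282)² · (9² + 8² = 145) / 4.9²
  = 13.0177 · 145 / 24.01
  = 78.62
Design effect: 2.45 × 78.62 = 192.61.
Adjust for 70% response: 192.61 / 0.70 = 275.15.
Round up → n = 276 per group.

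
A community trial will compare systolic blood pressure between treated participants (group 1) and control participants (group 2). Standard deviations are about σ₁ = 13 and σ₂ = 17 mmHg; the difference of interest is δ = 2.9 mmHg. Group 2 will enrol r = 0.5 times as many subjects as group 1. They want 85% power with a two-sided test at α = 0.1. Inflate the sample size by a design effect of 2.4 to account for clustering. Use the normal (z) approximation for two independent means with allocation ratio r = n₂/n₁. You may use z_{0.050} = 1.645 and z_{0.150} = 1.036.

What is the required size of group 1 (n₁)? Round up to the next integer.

n₁ = (z_{α/2} + z_β)² · (σ₁² + σ₂²/r) / δ²
   = (1.645 + 1.036)² · (13² + 17²/0.5) / 2.9²
   = 7.1878 · (169 + 578) / 8.41
   = 7.1878 · 747 / 8.41
   = 638.44
Design effect: 2.4 × 638.44 = 1532.25.
Round up → n₁ = 1533; n₂ = r·n₁ = 0.5 × 1533 = 767.

n₁ = 1533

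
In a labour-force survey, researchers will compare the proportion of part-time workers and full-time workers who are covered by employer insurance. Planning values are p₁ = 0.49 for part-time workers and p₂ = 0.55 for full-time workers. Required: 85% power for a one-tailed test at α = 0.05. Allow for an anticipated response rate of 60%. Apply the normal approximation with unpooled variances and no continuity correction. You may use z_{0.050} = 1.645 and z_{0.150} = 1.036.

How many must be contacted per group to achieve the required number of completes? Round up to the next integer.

n = 1656 per group

n = (z_α + z_β)² · [p₁(1−p₁) + p₂(1−p₂)] / (p₁ − p₂)²
  = (1.645 + 1.036)² · (0.49·0.51 + 0.55·0.45) / (-0.06)²
  = (2.681)² · (0.2499 + 0.2475) / 0.0036
  = 7.1878 · 0.4974 / 0.0036
  = 993.11
Adjust for 60% response: 993.11 / 0.60 = 1655.18.
Round up → n = 1656 per group.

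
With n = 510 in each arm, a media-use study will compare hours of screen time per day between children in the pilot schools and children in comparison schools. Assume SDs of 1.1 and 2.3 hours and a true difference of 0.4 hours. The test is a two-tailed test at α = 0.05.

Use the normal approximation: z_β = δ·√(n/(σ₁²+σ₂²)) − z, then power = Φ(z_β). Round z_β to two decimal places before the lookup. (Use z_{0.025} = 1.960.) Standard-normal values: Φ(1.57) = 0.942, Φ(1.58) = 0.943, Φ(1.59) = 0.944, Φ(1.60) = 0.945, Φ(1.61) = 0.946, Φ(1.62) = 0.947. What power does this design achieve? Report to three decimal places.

Power ≈ 0.943

z_β = δ·√(n/(σ₁²+σ₂²)) − z_{α/2}
    = 0.4 · √(510/6.5) − 1.960
    = 0.4 · 8.85785 − 1.960
    = 3.5431 − 1.960 = 1.5831 → 1.58
Power = Φ(1.58) = 0.943.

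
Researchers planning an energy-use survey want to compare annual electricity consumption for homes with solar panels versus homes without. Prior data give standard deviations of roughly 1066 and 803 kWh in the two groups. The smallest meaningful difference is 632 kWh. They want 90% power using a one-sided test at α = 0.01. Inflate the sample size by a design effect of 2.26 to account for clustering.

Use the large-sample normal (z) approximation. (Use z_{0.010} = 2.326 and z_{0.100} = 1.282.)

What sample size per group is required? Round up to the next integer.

n = (z_α + z_β)² · (σ₁² + σ₂²) / δ²
  = (2.326 + 1.282)² · (1066² + 803² = 1781165) / 632²
  = 13.0177 · 1781165 / 399424
  = 58.05
Design effect: 2.26 × 58.05 = 131.19.
Round up → n = 132 per group.

n = 132 per group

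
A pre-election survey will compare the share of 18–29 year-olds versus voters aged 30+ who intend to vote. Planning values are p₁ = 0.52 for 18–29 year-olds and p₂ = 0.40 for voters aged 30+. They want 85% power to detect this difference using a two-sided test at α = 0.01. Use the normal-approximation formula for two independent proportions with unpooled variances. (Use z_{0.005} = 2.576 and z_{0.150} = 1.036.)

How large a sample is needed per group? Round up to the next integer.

n = 444 per group

n = (z_{α/2} + z_β)² · [p₁(1−p₁) + p₂(1−p₂)] / (p₁ − p₂)²
  = (2.576 + 1.036)² · (0.52·0.48 + 0.40·0.60) / (0.12)²
  = (3.612)² · (0.2496 + 0.2400) / 0.0144
  = 13.0465 · 0.4896 / 0.0144
  = 443.58
Round up → n = 444 per group.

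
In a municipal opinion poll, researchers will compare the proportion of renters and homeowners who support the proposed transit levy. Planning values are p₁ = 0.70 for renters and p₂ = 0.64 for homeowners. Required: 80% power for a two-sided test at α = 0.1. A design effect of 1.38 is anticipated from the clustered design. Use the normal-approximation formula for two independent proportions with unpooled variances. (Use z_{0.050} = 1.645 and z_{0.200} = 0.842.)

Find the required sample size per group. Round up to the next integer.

n = (z_{α/2} + z_β)² · [p₁(1−p₁) + p₂(1−p₂)] / (p₁ − p₂)²
  = (1.645 + 0.842)² · (0.70·0.30 + 0.64·0.36) / (0.06)²
  = (2.487)² · (0.2100 + 0.2304) / 0.0036
  = 6.1852 · 0.4404 / 0.0036
  = 756.65
Design effect: 1.38 × 756.65 = 1044.18.
Round up → n = 1045 per group.

n = 1045 per group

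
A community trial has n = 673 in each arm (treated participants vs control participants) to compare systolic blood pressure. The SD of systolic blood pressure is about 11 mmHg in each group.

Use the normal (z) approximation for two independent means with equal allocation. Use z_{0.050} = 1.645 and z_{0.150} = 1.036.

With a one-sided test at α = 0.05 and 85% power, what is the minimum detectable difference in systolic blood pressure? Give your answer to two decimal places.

δ = (z_α + z_β) · √((σ₁²+σ₂²)/n)
  = (1.645 + 1.036) · √(242/673)
  = 2.681 · √0.35958
  = 2.681 · 0.5997
  = 1.6077

Minimum detectable difference ≈ 1.61 mmHg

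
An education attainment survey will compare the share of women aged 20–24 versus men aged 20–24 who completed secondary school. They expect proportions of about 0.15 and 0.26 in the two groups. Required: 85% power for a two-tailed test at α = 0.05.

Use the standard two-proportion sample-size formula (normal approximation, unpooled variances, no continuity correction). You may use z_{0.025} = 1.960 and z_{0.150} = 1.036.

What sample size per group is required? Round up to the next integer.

n = 238 per group

n = (z_{α/2} + z_β)² · [p₁(1−p₁) + p₂(1−p₂)] / (p₁ − p₂)²
  = (1.960 + 1.036)² · (0.15·0.85 + 0.26·0.74) / (-0.11)²
  = (2.996)² · (0.1275 + 0.1924) / 0.0121
  = 8.9760 · 0.3199 / 0.0121
  = 237.31
Round up → n = 238 per group.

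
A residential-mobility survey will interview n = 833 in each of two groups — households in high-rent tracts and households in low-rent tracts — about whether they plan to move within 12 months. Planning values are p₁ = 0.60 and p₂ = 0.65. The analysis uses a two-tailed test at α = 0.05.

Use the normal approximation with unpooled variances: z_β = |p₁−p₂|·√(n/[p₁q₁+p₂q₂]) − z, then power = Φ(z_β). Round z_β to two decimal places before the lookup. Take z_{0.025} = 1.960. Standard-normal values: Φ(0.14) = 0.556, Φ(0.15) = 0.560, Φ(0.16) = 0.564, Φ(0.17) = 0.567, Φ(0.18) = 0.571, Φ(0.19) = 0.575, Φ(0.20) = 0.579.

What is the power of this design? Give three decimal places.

z_β = |p₁−p₂|·√(n/[p₁q₁+p₂q₂]) − z_{α/2}
    = 0.05 · √(833/0.4675) − 1.960
    = 0.05 · 42.2116 − 1.960
    = 2.1106 − 1.960 = 0.1506 → 0.15
Power = Φ(0.15) = 0.560.

Power ≈ 0.560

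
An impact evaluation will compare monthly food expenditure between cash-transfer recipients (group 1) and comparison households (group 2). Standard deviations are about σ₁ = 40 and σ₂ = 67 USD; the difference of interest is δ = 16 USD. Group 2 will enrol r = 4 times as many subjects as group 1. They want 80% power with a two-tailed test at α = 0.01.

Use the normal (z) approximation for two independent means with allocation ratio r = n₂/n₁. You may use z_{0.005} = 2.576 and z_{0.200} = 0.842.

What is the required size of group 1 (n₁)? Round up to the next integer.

n₁ = 125

n₁ = (z_{α/2} + z_β)² · (σ₁² + σ₂²/r) / δ²
   = (2.576 + 0.842)² · (40² + 67²/4) / 16²
   = 11.6827 · (1600 + 1122.2) / 256
   = 11.6827 · 2722.2 / 256
   = 124.23
Round up → n₁ = 125; n₂ = r·n₁ = 4 × 125 = 500.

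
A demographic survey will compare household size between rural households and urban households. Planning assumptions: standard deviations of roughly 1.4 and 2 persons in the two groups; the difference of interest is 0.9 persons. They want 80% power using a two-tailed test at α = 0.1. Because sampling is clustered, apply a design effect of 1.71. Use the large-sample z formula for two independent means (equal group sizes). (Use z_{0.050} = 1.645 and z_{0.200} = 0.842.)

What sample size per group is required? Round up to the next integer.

n = 78 per group

n = (z_{α/2} + z_β)² · (σ₁² + σ₂²) / δ²
  = (1.645 + 0.842)² · (1.4² + 2² = 5.96) / 0.9²
  = 6.1852 · 5.96 / 0.81
  = 45.51
Design effect: 1.71 × 45.51 = 77.82.
Round up → n = 78 per group.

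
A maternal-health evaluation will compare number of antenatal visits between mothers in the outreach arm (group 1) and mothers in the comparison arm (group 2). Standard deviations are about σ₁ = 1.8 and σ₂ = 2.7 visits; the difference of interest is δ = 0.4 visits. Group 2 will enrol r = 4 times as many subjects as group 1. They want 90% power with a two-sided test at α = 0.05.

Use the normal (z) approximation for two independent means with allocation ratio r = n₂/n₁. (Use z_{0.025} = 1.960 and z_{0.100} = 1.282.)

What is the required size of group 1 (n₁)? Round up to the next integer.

n₁ = (z_{α/2} + z_β)² · (σ₁² + σ₂²/r) / δ²
   = (1.960 + 1.282)² · (1.8² + 2.7²/4) / 0.4²
   = 10.5106 · (3.24 + 1.8225) / 0.16
   = 10.5106 · 5.0625 / 0.16
   = 332.56
Round up → n₁ = 333; n₂ = r·n₁ = 4 × 333 = 1332.

n₁ = 333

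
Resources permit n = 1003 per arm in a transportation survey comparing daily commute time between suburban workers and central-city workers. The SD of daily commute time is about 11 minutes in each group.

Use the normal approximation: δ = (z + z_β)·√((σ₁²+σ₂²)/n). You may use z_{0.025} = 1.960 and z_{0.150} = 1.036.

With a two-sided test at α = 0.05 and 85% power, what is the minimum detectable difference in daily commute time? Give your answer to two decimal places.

Minimum detectable difference ≈ 1.47 minutes

δ = (z_{α/2} + z_β) · √((σ₁²+σ₂²)/n)
  = (1.960 + 1.036) · √(242/1003)
  = 2.996 · √0.24128
  = 2.996 · 0.4912
  = 1.4716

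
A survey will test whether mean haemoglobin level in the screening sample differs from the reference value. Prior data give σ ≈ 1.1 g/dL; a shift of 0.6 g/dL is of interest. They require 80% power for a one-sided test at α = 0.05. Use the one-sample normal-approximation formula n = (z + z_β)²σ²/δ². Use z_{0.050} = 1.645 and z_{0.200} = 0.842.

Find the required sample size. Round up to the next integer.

n = (z_α + z_β)² · σ² / δ²
  = (1.645 + 0.842)² · 1.1² / 0.6²
  = 6.1852 · 1.21 / 0.36
  = 20.79
Round up → n = 21.

n = 21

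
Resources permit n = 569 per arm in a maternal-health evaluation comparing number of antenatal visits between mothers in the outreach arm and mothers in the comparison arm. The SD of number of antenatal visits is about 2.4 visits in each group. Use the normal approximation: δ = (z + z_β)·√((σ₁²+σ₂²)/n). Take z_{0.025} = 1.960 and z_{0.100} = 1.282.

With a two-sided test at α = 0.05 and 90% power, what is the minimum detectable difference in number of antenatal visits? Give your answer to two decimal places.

δ = (z_{α/2} + z_β) · √((σ₁²+σ₂²)/n)
  = (1.960 + 1.282) · √(11.52/569)
  = 3.242 · √0.02025
  = 3.242 · 0.1423
  = 0.4613

Minimum detectable difference ≈ 0.46 visits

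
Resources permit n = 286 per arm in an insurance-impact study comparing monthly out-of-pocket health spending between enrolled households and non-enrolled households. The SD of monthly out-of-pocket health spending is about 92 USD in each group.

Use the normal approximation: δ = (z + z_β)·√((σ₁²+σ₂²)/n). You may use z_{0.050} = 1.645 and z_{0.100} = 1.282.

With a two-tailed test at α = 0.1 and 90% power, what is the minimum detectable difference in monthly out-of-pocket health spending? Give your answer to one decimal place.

Minimum detectable difference ≈ 22.5 USD

δ = (z_{α/2} + z_β) · √((σ₁²+σ₂²)/n)
  = (1.645 + 1.282) · √(16928/286)
  = 2.927 · √59.1888
  = 2.927 · 7.6934
  = 22.5187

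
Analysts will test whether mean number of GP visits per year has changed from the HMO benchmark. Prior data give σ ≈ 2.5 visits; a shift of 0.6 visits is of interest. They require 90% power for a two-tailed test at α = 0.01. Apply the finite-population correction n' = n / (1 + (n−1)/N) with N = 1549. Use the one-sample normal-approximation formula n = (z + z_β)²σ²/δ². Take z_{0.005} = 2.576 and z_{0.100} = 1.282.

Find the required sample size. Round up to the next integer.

n = 222

n = (z_{α/2} + z_β)² · σ² / δ²
  = (2.576 + 1.282)² · 2.5² / 0.6²
  = 14.8842 · 6.25 / 0.36
  = 258.41
Finite-population correction (N = 1549): 258.41 / (1 + (258.41 − 1)/1549) = 221.58.
Round up → n = 222.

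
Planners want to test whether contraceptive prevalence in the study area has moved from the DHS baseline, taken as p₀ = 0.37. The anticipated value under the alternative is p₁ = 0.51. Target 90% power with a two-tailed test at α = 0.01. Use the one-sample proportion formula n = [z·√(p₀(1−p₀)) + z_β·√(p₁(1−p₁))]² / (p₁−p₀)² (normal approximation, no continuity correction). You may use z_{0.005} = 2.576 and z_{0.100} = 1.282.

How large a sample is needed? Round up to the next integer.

n = [z_{α/2}·√(p₀q₀) + z_β·√(p₁q₁)]² / (p₁ − p₀)²
  = [2.576·√(0.37·0.63) + 1.282·√(0.51·0.49)]² / (0.14)²
  = [2.576·0.4828 + 1.282·0.4999]² / 0.0196
  = [1.8846]² / 0.0196
  = 181.21
Round up → n = 182.

n = 182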